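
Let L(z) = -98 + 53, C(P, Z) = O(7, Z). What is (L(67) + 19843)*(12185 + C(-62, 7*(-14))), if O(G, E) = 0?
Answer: 241238630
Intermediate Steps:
C(P, Z) = 0
L(z) = -45
(L(67) + 19843)*(12185 + C(-62, 7*(-14))) = (-45 + 19843)*(12185 + 0) = 19798*12185 = 241238630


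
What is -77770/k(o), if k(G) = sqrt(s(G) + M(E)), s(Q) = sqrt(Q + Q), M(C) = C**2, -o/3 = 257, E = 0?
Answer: 38885*1542**(3/4)*I**(3/2)/771 ≈ -8775.6 + 8775.6*I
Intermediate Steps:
o = -771 (o = -3*257 = -771)
s(Q) = sqrt(2)*sqrt(Q) (s(Q) = sqrt(2*Q) = sqrt(2)*sqrt(Q))
k(G) = 2**(1/4)*G**(1/4) (k(G) = sqrt(sqrt(2)*sqrt(G) + 0**2) = sqrt(sqrt(2)*sqrt(G) + 0) = sqrt(sqrt(2)*sqrt(G)) = 2**(1/4)*G**(1/4))
-77770/k(o) = -77770*(-(-1542)**(3/4)/1542) = -(-38885)*(-1542)**(3/4)/771 = 38885*(-1542)**(3/4)/771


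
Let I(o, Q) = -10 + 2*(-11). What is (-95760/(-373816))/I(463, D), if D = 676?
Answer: -5985/747632 ≈ -0.0080053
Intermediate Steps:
I(o, Q) = -32 (I(o, Q) = -10 - 22 = -32)
(-95760/(-373816))/I(463, D) = -95760/(-373816)/(-32) = -95760*(-1/373816)*(-1/32) = (11970/46727)*(-1/32) = -5985/747632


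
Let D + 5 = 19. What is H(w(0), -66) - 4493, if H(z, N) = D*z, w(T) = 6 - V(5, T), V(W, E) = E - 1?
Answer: -4395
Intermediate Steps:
D = 14 (D = -5 + 19 = 14)
V(W, E) = -1 + E
w(T) = 7 - T (w(T) = 6 - (-1 + T) = 6 + (1 - T) = 7 - T)
H(z, N) = 14*z
H(w(0), -66) - 4493 = 14*(7 - 1*0) - 4493 = 14*(7 + 0) - 4493 = 14*7 - 4493 = 98 - 4493 = -4395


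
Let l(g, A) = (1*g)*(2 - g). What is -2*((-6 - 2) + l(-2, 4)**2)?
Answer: -112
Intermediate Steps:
l(g, A) = g*(2 - g)
-2*((-6 - 2) + l(-2, 4)**2) = -2*((-6 - 2) + (-2*(2 - 1*(-2)))**2) = -2*(-8 + (-2*(2 + 2))**2) = -2*(-8 + (-2*4)**2) = -2*(-8 + (-8)**2) = -2*(-8 + 64) = -2*56 = -112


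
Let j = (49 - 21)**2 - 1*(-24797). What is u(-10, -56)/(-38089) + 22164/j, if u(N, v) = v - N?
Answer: 281793774/324784903 ≈ 0.86763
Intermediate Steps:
j = 25581 (j = 28**2 + 24797 = 784 + 24797 = 25581)
u(-10, -56)/(-38089) + 22164/j = (-56 - 1*(-10))/(-38089) + 22164/25581 = (-56 + 10)*(-1/38089) + 22164*(1/25581) = -46*(-1/38089) + 7388/8527 = 46/38089 + 7388/8527 = 281793774/324784903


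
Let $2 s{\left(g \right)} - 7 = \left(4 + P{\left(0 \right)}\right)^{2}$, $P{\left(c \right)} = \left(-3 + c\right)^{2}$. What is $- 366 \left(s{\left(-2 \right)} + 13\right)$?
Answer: $-36966$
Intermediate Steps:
$s{\left(g \right)} = 88$ ($s{\left(g \right)} = \frac{7}{2} + \frac{\left(4 + \left(-3 + 0\right)^{2}\right)^{2}}{2} = \frac{7}{2} + \frac{\left(4 + \left(-3\right)^{2}\right)^{2}}{2} = \frac{7}{2} + \frac{\left(4 + 9\right)^{2}}{2} = \frac{7}{2} + \frac{13^{2}}{2} = \frac{7}{2} + \frac{1}{2} \cdot 169 = \frac{7}{2} + \frac{169}{2} = 88$)
$- 366 \left(s{\left(-2 \right)} + 13\right) = - 366 \left(88 + 13\right) = \left(-366\right) 101 = -36966$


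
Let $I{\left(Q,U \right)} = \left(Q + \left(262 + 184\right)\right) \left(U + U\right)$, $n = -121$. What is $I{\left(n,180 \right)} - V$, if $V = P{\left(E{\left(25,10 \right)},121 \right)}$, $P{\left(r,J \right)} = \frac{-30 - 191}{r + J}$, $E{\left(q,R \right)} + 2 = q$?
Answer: $\frac{16848221}{144} \approx 1.17 \cdot 10^{5}$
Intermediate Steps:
$E{\left(q,R \right)} = -2 + q$
$I{\left(Q,U \right)} = 2 U \left(446 + Q\right)$ ($I{\left(Q,U \right)} = \left(Q + 446\right) 2 U = \left(446 + Q\right) 2 U = 2 U \left(446 + Q\right)$)
$P{\left(r,J \right)} = - \frac{221}{J + r}$
$V = - \frac{221}{144}$ ($V = - \frac{221}{121 + \left(-2 + 25\right)} = - \frac{221}{121 + 23} = - \frac{221}{144} \approx -1.5347$)
$I{\left(n,180 \right)} - V = 2 \cdot 180 \left(446 - 121\right) - - \frac{221}{144} = 2 \cdot 180 \cdot 325 + \frac{221}{144} = 117000 + \frac{221}{144} = \frac{16848221}{144}$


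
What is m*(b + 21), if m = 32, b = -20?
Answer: 32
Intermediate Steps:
m*(b + 21) = 32*(-20 + 21) = 32*1 = 32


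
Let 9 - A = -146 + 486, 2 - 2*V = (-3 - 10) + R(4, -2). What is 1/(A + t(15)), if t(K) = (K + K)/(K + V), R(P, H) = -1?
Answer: -23/7583 ≈ -0.0030331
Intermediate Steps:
V = 8 (V = 1 - ((-3 - 10) - 1)/2 = 1 - (-13 - 1)/2 = 1 - ½*(-14) = 1 + 7 = 8)
A = -331 (A = 9 - (-146 + 486) = 9 - 1*340 = 9 - 340 = -331)
t(K) = 2*K/(8 + K) (t(K) = (K + K)/(K + 8) = (2*K)/(8 + K) = 2*K/(8 + K))
1/(A + t(15)) = 1/(-331 + 2*15/(8 + 15)) = 1/(-331 + 2*15/23) = 1/(-331 + 2*15*(1/23)) = 1/(-331 + 30/23) = 1/(-7583/23) = -23/7583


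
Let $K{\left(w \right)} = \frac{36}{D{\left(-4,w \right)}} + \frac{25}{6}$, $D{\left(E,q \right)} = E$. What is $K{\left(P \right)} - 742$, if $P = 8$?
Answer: $- \frac{4481}{6} \approx -746.83$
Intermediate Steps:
$K{\left(w \right)} = - \frac{29}{6}$ ($K{\left(w \right)} = \frac{36}{-4} + \frac{25}{6} = 36 \left(- \frac{1}{4}\right) + 25 \cdot \frac{1}{6} = -9 + \frac{25}{6} = - \frac{29}{6}$)
$K{\left(P \right)} - 742 = - \frac{29}{6} - 742 = - \frac{4481}{6}$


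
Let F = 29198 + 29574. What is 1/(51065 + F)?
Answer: 1/109837 ≈ 9.1044e-6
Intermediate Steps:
F = 58772
1/(51065 + F) = 1/(51065 + 58772) = 1/109837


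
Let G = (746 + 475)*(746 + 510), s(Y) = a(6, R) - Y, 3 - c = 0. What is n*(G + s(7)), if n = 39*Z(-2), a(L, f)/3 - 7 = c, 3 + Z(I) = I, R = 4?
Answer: -299051805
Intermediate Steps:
Z(I) = -3 + I
c = 3 (c = 3 - 1*0 = 3 + 0 = 3)
a(L, f) = 30 (a(L, f) = 21 + 3*3 = 21 + 9 = 30)
n = -195 (n = 39*(-3 - 2) = 39*(-5) = -195)
s(Y) = 30 - Y
G = 1533576 (G = 1221*1256 = 1533576)
n*(G + s(7)) = -195*(1533576 + (30 - 1*7)) = -195*(1533576 + (30 - 7)) = -195*(1533576 + 23) = -195*1533599 = -299051805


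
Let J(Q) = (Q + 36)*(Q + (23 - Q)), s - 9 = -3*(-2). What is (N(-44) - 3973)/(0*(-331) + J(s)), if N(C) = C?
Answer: -1339/391 ≈ -3.4246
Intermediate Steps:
s = 15 (s = 9 - 3*(-2) = 9 + 6 = 15)
J(Q) = 828 + 23*Q (J(Q) = (36 + Q)*23 = 828 + 23*Q)
(N(-44) - 3973)/(0*(-331) + J(s)) = (-44 - 3973)/(0*(-331) + (828 + 23*15)) = -4017/(0 + (828 + 345)) = -4017/(0 + 1173) = -4017/1173 = -4017*1/1173 = -1339/391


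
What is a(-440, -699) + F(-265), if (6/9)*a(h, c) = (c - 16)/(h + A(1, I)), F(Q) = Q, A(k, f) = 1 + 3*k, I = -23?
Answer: -228935/872 ≈ -262.54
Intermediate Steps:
a(h, c) = 3*(-16 + c)/(2*(4 + h)) (a(h, c) = 3*((c - 16)/(h + (1 + 3*1)))/2 = 3*((-16 + c)/(h + (1 + 3)))/2 = 3*((-16 + c)/(h + 4))/2 = 3*((-16 + c)/(4 + h))/2 = 3*(-16 + c)/(2*(4 + h)))
a(-440, -699) + F(-265) = 3*(-16 - 699)/(2*(4 - 440)) - 265 = (3/2)*(-715)/(-436) - 265 = (3/2)*(-1/436)*(-715) - 265 = 2145/872 - 265 = -228935/872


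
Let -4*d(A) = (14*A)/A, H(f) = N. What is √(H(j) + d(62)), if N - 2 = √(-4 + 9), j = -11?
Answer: √(-6 + 4*√5)/2 ≈ 0.85794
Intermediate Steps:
N = 2 + √5 (N = 2 + √(-4 + 9) = 2 + √5 ≈ 4.2361)
H(f) = 2 + √5
d(A) = -7/2 (d(A) = -14*A/(4*A) = -¼*14 = -7/2)
√(H(j) + d(62)) = √((2 + √5) - 7/2) = √(-3/2 + √5)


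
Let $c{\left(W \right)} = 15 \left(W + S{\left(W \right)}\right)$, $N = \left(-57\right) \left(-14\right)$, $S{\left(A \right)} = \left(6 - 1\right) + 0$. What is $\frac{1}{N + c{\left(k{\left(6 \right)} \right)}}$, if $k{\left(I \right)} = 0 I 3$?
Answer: $\frac{1}{873} \approx 0.0011455$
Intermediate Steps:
$k{\left(I \right)} = 0$ ($k{\left(I \right)} = 0 \cdot 3 = 0$)
$S{\left(A \right)} = 5$ ($S{\left(A \right)} = 5 + 0 = 5$)
$N = 798$
$c{\left(W \right)} = 75 + 15 W$ ($c{\left(W \right)} = 15 \left(W + 5\right) = 15 \left(5 + W\right) = 75 + 15 W$)
$\frac{1}{N + c{\left(k{\left(6 \right)} \right)}} = \frac{1}{798 + \left(75 + 15 \cdot 0\right)} = \frac{1}{798 + \left(75 + 0\right)} = \frac{1}{798 + 75} = \frac{1}{873}$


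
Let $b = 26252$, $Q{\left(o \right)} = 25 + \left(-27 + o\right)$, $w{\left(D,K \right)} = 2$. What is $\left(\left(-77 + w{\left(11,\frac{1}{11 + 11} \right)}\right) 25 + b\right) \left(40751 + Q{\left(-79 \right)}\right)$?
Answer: $991412590$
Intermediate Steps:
$Q{\left(o \right)} = -2 + o$
$\left(\left(-77 + w{\left(11,\frac{1}{11 + 11} \right)}\right) 25 + b\right) \left(40751 + Q{\left(-79 \right)}\right) = \left(\left(-77 + 2\right) 25 + 26252\right) \left(40751 - 81\right) = \left(\left(-75\right) 25 + 26252\right) \left(40751 - 81\right) = \left(-1875 + 26252\right) 40670 = 24377 \cdot 40670 = 991412590$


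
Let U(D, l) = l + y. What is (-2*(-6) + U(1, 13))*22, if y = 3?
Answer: 616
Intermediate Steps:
U(D, l) = 3 + l (U(D, l) = l + 3 = 3 + l)
(-2*(-6) + U(1, 13))*22 = (-2*(-6) + (3 + 13))*22 = (12 + 16)*22 = 28*22 = 616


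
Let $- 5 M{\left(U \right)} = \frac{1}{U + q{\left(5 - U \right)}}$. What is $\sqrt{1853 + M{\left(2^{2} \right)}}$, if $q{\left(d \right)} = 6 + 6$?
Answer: $\frac{3 \sqrt{82355}}{20} \approx 43.046$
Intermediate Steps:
$q{\left(d \right)} = 12$
$M{\left(U \right)} = - \frac{1}{5 \left(12 + U\right)}$ ($M{\left(U \right)} = - \frac{1}{5 \left(U + 12\right)} = - \frac{1}{5 \left(12 + U\right)}$)
$\sqrt{1853 + M{\left(2^{2} \right)}} = \sqrt{1853 - \frac{1}{60 + 5 \cdot 2^{2}}} = \sqrt{1853 - \frac{1}{60 + 5 \cdot 4}} = \sqrt{1853 - \frac{1}{60 + 20}} = \sqrt{1853 - \frac{1}{80}} = \sqrt{\frac{148239}{80}} = \frac{3 \sqrt{82355}}{20}$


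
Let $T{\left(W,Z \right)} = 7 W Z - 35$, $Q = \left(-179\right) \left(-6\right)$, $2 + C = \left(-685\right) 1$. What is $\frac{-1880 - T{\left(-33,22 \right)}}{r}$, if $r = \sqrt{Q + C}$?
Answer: $\frac{1079 \sqrt{43}}{43} \approx 164.55$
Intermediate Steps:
$C = -687$ ($C = -2 - 685 = -687$)
$Q = 1074$
$T{\left(W,Z \right)} = -35 + 7 W Z$ ($T{\left(W,Z \right)} = 7 W Z - 35 = -35 + 7 W Z$)
$r = 3 \sqrt{43}$ ($r = \sqrt{1074 - 687} = \sqrt{387} = 3 \sqrt{43} \approx 19.672$)
$\frac{-1880 - T{\left(-33,22 \right)}}{r} = \frac{-1880 - \left(-35 + 7 \left(-33\right) 22\right)}{3 \sqrt{43}} = \left(-1880 - \left(-35 - 5082\right)\right) \frac{\sqrt{43}}{129} = \left(-1880 - -5117\right) \frac{\sqrt{43}}{129} = \left(-1880 + 5117\right) \frac{\sqrt{43}}{129} = 3237 \frac{\sqrt{43}}{129} = \frac{1079 \sqrt{43}}{43}$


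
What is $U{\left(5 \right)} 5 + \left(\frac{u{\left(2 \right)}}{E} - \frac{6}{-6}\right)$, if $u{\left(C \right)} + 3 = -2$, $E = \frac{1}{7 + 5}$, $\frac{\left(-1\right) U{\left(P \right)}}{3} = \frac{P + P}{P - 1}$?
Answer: $- \frac{193}{2} \approx -96.5$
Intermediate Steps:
$U{\left(P \right)} = - \frac{6 P}{-1 + P}$ ($U{\left(P \right)} = - 3 \frac{P + P}{P - 1} = - 3 \frac{2 P}{-1 + P} = - \frac{6 P}{-1 + P}$)
$E = \frac{1}{12} \approx 0.083333$
$u{\left(C \right)} = -5$ ($u{\left(C \right)} = -3 - 2 = -5$)
$U{\left(5 \right)} 5 + \left(\frac{u{\left(2 \right)}}{E} - \frac{6}{-6}\right) = \left(-6\right) 5 \frac{1}{-1 + 5} \cdot 5 - \left(-1 + 60\right) = \left(-6\right) 5 \cdot \frac{1}{4} \cdot 5 - 59 = \left(-6\right) 5 \cdot \frac{1}{4} \cdot 5 + \left(-60 + 1\right) = \left(- \frac{15}{2}\right) 5 - 59 = - \frac{75}{2} - 59 = - \frac{193}{2}$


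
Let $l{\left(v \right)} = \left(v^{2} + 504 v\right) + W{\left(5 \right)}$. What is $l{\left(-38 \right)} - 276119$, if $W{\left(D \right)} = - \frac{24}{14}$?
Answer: $- \frac{2056801}{7} \approx -2.9383 \cdot 10^{5}$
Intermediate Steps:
$W{\left(D \right)} = - \frac{12}{7}$ ($W{\left(D \right)} = \left(-24\right) \frac{1}{14} = - \frac{12}{7}$)
$l{\left(v \right)} = - \frac{12}{7} + v^{2} + 504 v$ ($l{\left(v \right)} = \left(v^{2} + 504 v\right) - \frac{12}{7} = - \frac{12}{7} + v^{2} + 504 v$)
$l{\left(-38 \right)} - 276119 = \left(- \frac{12}{7} + \left(-38\right)^{2} + 504 \left(-38\right)\right) - 276119 = \left(- \frac{12}{7} + 1444 - 19152\right) - 276119 = - \frac{123968}{7} - 276119 = - \frac{2056801}{7}$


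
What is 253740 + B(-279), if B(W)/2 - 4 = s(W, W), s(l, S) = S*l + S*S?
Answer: 565112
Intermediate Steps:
s(l, S) = S**2 + S*l (s(l, S) = S*l + S**2 = S**2 + S*l)
B(W) = 8 + 4*W**2 (B(W) = 8 + 2*(W*(W + W)) = 8 + 2*(W*(2*W)) = 8 + 2*(2*W**2) = 8 + 4*W**2)
253740 + B(-279) = 253740 + (8 + 4*(-279)**2) = 253740 + (8 + 4*77841) = 253740 + (8 + 311364) = 253740 + 311372 = 565112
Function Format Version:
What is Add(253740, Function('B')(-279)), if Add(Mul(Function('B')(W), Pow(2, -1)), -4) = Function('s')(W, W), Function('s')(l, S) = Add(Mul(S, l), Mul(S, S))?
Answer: 565112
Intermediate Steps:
Function('s')(l, S) = Add(Pow(S, 2), Mul(S, l)) (Function('s')(l, S) = Add(Mul(S, l), Pow(S, 2)) = Add(Pow(S, 2), Mul(S, l)))
Function('B')(W) = Add(8, Mul(4, Pow(W, 2))) (Function('B')(W) = Add(8, Mul(2, Mul(W, Add(W, W)))) = Add(8, Mul(2, Mul(W, Mul(2, W)))) = Add(8, Mul(2, Mul(2, Pow(W, 2)))) = Add(8, Mul(4, Pow(W, 2))))
Add(253740, Function('B')(-279)) = Add(253740, Add(8, Mul(4, Pow(-279, 2)))) = Add(253740, Add(8, Mul(4, 77841))) = Add(253740, Add(8, 311364)) = Add(253740, 311372) = 565112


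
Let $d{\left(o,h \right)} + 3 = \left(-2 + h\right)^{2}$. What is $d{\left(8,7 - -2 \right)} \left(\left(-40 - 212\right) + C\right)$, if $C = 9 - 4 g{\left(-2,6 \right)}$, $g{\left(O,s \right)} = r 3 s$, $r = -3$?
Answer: $-1242$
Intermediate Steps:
$g{\left(O,s \right)} = - 9 s$ ($g{\left(O,s \right)} = \left(-3\right) 3 s = - 9 s$)
$d{\left(o,h \right)} = -3 + \left(-2 + h\right)^{2}$
$C = 225$ ($C = 9 - 4 \left(\left(-9\right) 6\right) = 9 - -216 = 9 + 216 = 225$)
$d{\left(8,7 - -2 \right)} \left(\left(-40 - 212\right) + C\right) = \left(-3 + \left(-2 + \left(7 - -2\right)\right)^{2}\right) \left(\left(-40 - 212\right) + 225\right) = \left(-3 + \left(-2 + \left(7 + 2\right)\right)^{2}\right) \left(\left(-40 - 212\right) + 225\right) = \left(-3 + \left(-2 + 9\right)^{2}\right) \left(-252 + 225\right) = \left(-3 + 7^{2}\right) \left(-27\right) = \left(-3 + 49\right) \left(-27\right) = 46 \left(-27\right) = -1242$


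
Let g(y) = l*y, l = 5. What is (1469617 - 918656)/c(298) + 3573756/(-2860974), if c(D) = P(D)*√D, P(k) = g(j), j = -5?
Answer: -198542/158943 - 550961*√298/7450 ≈ -1277.9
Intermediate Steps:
g(y) = 5*y
P(k) = -25 (P(k) = 5*(-5) = -25)
c(D) = -25*√D
(1469617 - 918656)/c(298) + 3573756/(-2860974) = (1469617 - 918656)/((-25*√298)) + 3573756/(-2860974) = 550961*(-√298/7450) + 3573756*(-1/2860974) = -550961*√298/7450 - 198542/158943 = -198542/158943 - 550961*√298/7450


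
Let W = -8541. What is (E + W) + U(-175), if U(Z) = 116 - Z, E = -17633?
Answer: -25883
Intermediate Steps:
(E + W) + U(-175) = (-17633 - 8541) + (116 - 1*(-175)) = -26174 + (116 + 175) = -26174 + 291 = -25883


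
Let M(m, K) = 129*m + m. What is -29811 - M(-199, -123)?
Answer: -3941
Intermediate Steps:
M(m, K) = 130*m
-29811 - M(-199, -123) = -29811 - 130*(-199) = -29811 - 1*(-25870) = -29811 + 25870 = -3941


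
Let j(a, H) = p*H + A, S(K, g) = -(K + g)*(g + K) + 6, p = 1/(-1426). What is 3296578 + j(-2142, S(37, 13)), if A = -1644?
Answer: 2349289189/713 ≈ 3.2949e+6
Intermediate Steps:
p = -1/1426 ≈ -0.00070126
S(K, g) = 6 - (K + g)² (S(K, g) = -(K + g)*(K + g) + 6 = -(K + g)² + 6 = 6 - (K + g)²)
j(a, H) = -1644 - H/1426 (j(a, H) = -H/1426 - 1644 = -1644 - H/1426)
3296578 + j(-2142, S(37, 13)) = 3296578 + (-1644 - (6 - (37 + 13)²)/1426) = 3296578 + (-1644 - (6 - 1*50²)/1426) = 3296578 + (-1644 - (6 - 1*2500)/1426) = 3296578 + (-1644 - (6 - 2500)/1426) = 3296578 + (-1644 - 1/1426*(-2494)) = 3296578 + (-1644 + 1247/713) = 3296578 - 1170925/713 = 2349289189/713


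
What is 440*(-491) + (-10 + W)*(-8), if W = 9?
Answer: -216032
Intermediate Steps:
440*(-491) + (-10 + W)*(-8) = 440*(-491) + (-10 + 9)*(-8) = -216040 - 1*(-8) = -216040 + 8 = -216032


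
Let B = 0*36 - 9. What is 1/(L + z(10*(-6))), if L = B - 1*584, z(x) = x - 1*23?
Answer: -1/676 ≈ -0.0014793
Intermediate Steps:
B = -9 (B = 0 - 9 = -9)
z(x) = -23 + x (z(x) = x - 23 = -23 + x)
L = -593 (L = -9 - 1*584 = -9 - 584 = -593)
1/(L + z(10*(-6))) = 1/(-593 + (-23 + 10*(-6))) = 1/(-593 + (-23 - 60)) = 1/(-593 - 83) = 1/(-676) = -1/676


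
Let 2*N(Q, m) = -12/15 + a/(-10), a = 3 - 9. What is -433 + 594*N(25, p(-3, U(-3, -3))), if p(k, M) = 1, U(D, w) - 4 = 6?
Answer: -2462/5 ≈ -492.40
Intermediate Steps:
a = -6
U(D, w) = 10 (U(D, w) = 4 + 6 = 10)
N(Q, m) = -⅒ (N(Q, m) = (-12/15 - 6/(-10))/2 = (-12*1/15 - 6*(-⅒))/2 = (-⅘ + ⅗)/2 = (½)*(-⅕) = -⅒)
-433 + 594*N(25, p(-3, U(-3, -3))) = -433 + 594*(-⅒) = -433 - 297/5 = -2462/5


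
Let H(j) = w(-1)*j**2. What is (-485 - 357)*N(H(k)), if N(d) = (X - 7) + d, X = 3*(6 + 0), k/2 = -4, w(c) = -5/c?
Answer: -278702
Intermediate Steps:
k = -8 (k = 2*(-4) = -8)
X = 18 (X = 3*6 = 18)
H(j) = 5*j**2 (H(j) = (-5/(-1))*j**2 = (-5*(-1))*j**2 = 5*j**2)
N(d) = 11 + d (N(d) = (18 - 7) + d = 11 + d)
(-485 - 357)*N(H(k)) = (-485 - 357)*(11 + 5*(-8)**2) = -842*(11 + 5*64) = -842*(11 + 320) = -842*331 = -278702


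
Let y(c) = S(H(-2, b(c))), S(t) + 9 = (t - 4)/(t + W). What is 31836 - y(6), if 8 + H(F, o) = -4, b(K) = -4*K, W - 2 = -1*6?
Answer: 31844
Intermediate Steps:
W = -4 (W = 2 - 1*6 = 2 - 6 = -4)
H(F, o) = -12 (H(F, o) = -8 - 4 = -12)
S(t) = -8 (S(t) = -9 + (t - 4)/(t - 4) = -9 + (-4 + t)/(-4 + t) = -9 + 1 = -8)
y(c) = -8
31836 - y(6) = 31836 - 1*(-8) = 31836 + 8 = 31844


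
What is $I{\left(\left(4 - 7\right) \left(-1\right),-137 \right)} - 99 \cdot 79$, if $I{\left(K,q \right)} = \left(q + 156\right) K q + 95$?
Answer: $-15535$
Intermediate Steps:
$I{\left(K,q \right)} = 95 + K q \left(156 + q\right)$ ($I{\left(K,q \right)} = \left(156 + q\right) K q + 95 = K \left(156 + q\right) q + 95 = K q \left(156 + q\right) + 95 = 95 + K q \left(156 + q\right)$)
$I{\left(\left(4 - 7\right) \left(-1\right),-137 \right)} - 99 \cdot 79 = \left(95 + \left(4 - 7\right) \left(-1\right) \left(-137\right)^{2} + 156 \left(4 - 7\right) \left(-1\right) \left(-137\right)\right) - 99 \cdot 79 = \left(95 + \left(-3\right) \left(-1\right) 18769 + 156 \left(\left(-3\right) \left(-1\right)\right) \left(-137\right)\right) - 7821 = \left(95 + 3 \cdot 18769 + 156 \cdot 3 \left(-137\right)\right) - 7821 = \left(95 + 56307 - 64116\right) - 7821 = -7714 - 7821 = -15535$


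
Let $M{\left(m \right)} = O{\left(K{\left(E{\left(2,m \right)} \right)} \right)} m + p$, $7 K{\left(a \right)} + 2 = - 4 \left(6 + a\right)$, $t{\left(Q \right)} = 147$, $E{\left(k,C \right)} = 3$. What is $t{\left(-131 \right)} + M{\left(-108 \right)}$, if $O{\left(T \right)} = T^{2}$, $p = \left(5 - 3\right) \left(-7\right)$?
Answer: $- \frac{149435}{49} \approx -3049.7$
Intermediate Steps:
$K{\left(a \right)} = - \frac{26}{7} - \frac{4 a}{7}$ ($K{\left(a \right)} = - \frac{2}{7} + \frac{\left(-4\right) \left(6 + a\right)}{7} = - \frac{2}{7} + \frac{-24 - 4 a}{7} = - \frac{2}{7} - \left(\frac{24}{7} + \frac{4 a}{7}\right) = - \frac{26}{7} - \frac{4 a}{7}$)
$p = -14$ ($p = 2 \left(-7\right) = -14$)
$M{\left(m \right)} = -14 + \frac{1444 m}{49}$ ($M{\left(m \right)} = \left(- \frac{26}{7} - \frac{12}{7}\right)^{2} m - 14 = \left(- \frac{38}{7}\right)^{2} m - 14 = \frac{1444 m}{49} - 14 = -14 + \frac{1444 m}{49}$)
$t{\left(-131 \right)} + M{\left(-108 \right)} = 147 + \left(-14 + \frac{1444}{49} \left(-108\right)\right) = 147 - \frac{156638}{49} = - \frac{149435}{49}$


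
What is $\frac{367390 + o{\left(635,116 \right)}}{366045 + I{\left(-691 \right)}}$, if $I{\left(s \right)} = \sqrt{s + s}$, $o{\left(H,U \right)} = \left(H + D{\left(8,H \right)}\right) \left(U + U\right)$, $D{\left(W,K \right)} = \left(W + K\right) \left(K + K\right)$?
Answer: $\frac{69536920750350}{133988943407} - \frac{189968230 i \sqrt{1382}}{133988943407} \approx 518.97 - 0.052707 i$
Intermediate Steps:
$D{\left(W,K \right)} = 2 K \left(K + W\right)$ ($D{\left(W,K \right)} = \left(K + W\right) 2 K = 2 K \left(K + W\right)$)
$o{\left(H,U \right)} = 2 U \left(H + 2 H \left(8 + H\right)\right)$ ($o{\left(H,U \right)} = \left(H + 2 H \left(H + 8\right)\right) \left(U + U\right) = \left(H + 2 H \left(8 + H\right)\right) 2 U = 2 U \left(H + 2 H \left(8 + H\right)\right)$)
$I{\left(s \right)} = \sqrt{2} \sqrt{s}$ ($I{\left(s \right)} = \sqrt{2 s} = \sqrt{2} \sqrt{s}$)
$\frac{367390 + o{\left(635,116 \right)}}{366045 + I{\left(-691 \right)}} = \frac{367390 + 2 \cdot 635 \cdot 116 \left(17 + 2 \cdot 635\right)}{366045 + \sqrt{2} \sqrt{-691}} = \frac{367390 + 2 \cdot 635 \cdot 116 \left(17 + 1270\right)}{366045 + \sqrt{2} i \sqrt{691}} = \frac{367390 + 2 \cdot 635 \cdot 116 \cdot 1287}{366045 + i \sqrt{1382}} = \frac{367390 + 189600840}{366045 + i \sqrt{1382}} = \frac{189968230}{366045 + i \sqrt{1382}}$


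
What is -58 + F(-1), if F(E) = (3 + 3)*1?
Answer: -52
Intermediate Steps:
F(E) = 6 (F(E) = 6*1 = 6)
-58 + F(-1) = -58 + 6 = -52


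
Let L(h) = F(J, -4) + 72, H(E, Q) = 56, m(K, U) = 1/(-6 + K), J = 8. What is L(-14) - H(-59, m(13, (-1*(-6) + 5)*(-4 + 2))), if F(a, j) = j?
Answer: 12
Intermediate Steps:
L(h) = 68 (L(h) = -4 + 72 = 68)
L(-14) - H(-59, m(13, (-1*(-6) + 5)*(-4 + 2))) = 68 - 1*56 = 68 - 56 = 12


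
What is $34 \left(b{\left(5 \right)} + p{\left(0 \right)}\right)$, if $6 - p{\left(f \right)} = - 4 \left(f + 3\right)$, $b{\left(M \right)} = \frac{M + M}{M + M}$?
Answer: $646$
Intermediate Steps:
$b{\left(M \right)} = 1$ ($b{\left(M \right)} = \frac{2 M}{2 M} = 2 M \frac{1}{2 M} = 1$)
$p{\left(f \right)} = 18 + 4 f$ ($p{\left(f \right)} = 6 - - 4 \left(f + 3\right) = 6 - - 4 \left(3 + f\right) = 6 - \left(-12 - 4 f\right) = 6 + \left(12 + 4 f\right) = 18 + 4 f$)
$34 \left(b{\left(5 \right)} + p{\left(0 \right)}\right) = 34 \left(1 + \left(18 + 4 \cdot 0\right)\right) = 34 \left(1 + \left(18 + 0\right)\right) = 34 \left(1 + 18\right) = 34 \cdot 19 = 646$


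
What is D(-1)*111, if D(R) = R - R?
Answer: 0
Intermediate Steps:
D(R) = 0
D(-1)*111 = 0*111 = 0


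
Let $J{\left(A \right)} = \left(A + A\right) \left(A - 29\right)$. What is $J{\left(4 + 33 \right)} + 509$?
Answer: $1101$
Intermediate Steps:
$J{\left(A \right)} = 2 A \left(-29 + A\right)$ ($J{\left(A \right)} = 2 A \left(A - 29\right) = 2 A \left(-29 + A\right)$)
$J{\left(4 + 33 \right)} + 509 = 2 \left(4 + 33\right) \left(-29 + \left(4 + 33\right)\right) + 509 = 2 \cdot 37 \left(-29 + 37\right) + 509 = 2 \cdot 37 \cdot 8 + 509 = 592 + 509 = 1101$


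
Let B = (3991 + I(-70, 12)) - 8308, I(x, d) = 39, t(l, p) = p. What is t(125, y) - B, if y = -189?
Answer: 4089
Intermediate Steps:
B = -4278 (B = (3991 + 39) - 8308 = 4030 - 8308 = -4278)
t(125, y) - B = -189 - 1*(-4278) = -189 + 4278 = 4089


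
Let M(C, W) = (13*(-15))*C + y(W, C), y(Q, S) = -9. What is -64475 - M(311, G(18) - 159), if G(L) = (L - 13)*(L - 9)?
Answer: -3821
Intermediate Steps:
G(L) = (-13 + L)*(-9 + L)
M(C, W) = -9 - 195*C (M(C, W) = (13*(-15))*C - 9 = -195*C - 9 = -9 - 195*C)
-64475 - M(311, G(18) - 159) = -64475 - (-9 - 195*311) = -64475 - (-9 - 60645) = -64475 - 1*(-60654) = -64475 + 60654 = -3821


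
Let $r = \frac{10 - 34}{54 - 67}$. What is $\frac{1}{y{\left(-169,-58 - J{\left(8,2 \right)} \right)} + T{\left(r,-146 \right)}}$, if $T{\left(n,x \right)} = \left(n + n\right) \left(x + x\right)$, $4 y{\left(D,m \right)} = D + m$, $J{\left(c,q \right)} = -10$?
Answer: $- \frac{52}{58885} \approx -0.00088308$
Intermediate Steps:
$r = \frac{24}{13}$ ($r = - \frac{24}{-13} = \left(-24\right) \left(- \frac{1}{13}\right) = \frac{24}{13} \approx 1.8462$)
$y{\left(D,m \right)} = \frac{D}{4} + \frac{m}{4}$ ($y{\left(D,m \right)} = \frac{D + m}{4} = \frac{D}{4} + \frac{m}{4}$)
$T{\left(n,x \right)} = 4 n x$ ($T{\left(n,x \right)} = 2 n 2 x = 4 n x$)
$\frac{1}{y{\left(-169,-58 - J{\left(8,2 \right)} \right)} + T{\left(r,-146 \right)}} = \frac{1}{\left(\frac{1}{4} \left(-169\right) + \frac{-58 - -10}{4}\right) + 4 \cdot \frac{24}{13} \left(-146\right)} = \frac{1}{\left(- \frac{169}{4} + \frac{-58 + 10}{4}\right) - \frac{14016}{13}} = \frac{1}{\left(- \frac{169}{4} + \frac{1}{4} \left(-48\right)\right) - \frac{14016}{13}} = \frac{1}{\left(- \frac{169}{4} - 12\right) - \frac{14016}{13}} = \frac{1}{- \frac{217}{4} - \frac{14016}{13}} = \frac{1}{- \frac{58885}{52}} = - \frac{52}{58885}$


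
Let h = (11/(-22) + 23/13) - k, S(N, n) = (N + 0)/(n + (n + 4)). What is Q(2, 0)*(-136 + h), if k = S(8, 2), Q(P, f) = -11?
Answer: 38819/26 ≈ 1493.0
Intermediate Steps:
S(N, n) = N/(4 + 2*n) (S(N, n) = N/(n + (4 + n)) = N/(4 + 2*n))
k = 1 (k = (½)*8/(2 + 2) = (½)*8/4 = (½)*8*(¼) = 1)
h = 7/26 (h = (11/(-22) + 23/13) - 1*1 = (11*(-1/22) + 23*(1/13)) - 1 = (-½ + 23/13) - 1 = 33/26 - 1 = 7/26 ≈ 0.26923)
Q(2, 0)*(-136 + h) = -11*(-136 + 7/26) = -11*(-3529/26) = 38819/26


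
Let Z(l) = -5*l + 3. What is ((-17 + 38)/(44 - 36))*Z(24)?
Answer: -2457/8 ≈ -307.13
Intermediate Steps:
Z(l) = 3 - 5*l
((-17 + 38)/(44 - 36))*Z(24) = ((-17 + 38)/(44 - 36))*(3 - 5*24) = (21/8)*(3 - 120) = (21*(⅛))*(-117) = (21/8)*(-117) = -2457/8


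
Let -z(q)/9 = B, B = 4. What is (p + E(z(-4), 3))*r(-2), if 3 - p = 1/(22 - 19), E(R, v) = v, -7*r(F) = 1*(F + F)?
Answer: 68/21 ≈ 3.2381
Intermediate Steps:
z(q) = -36 (z(q) = -9*4 = -36)
r(F) = -2*F/7 (r(F) = -(F + F)/7 = -2*F/7)
p = 8/3 (p = 3 - 1/(22 - 19) = 3 - 1/3 = 3 - 1*⅓ = 3 - ⅓ = 8/3 ≈ 2.6667)
(p + E(z(-4), 3))*r(-2) = (8/3 + 3)*(-2/7*(-2)) = (17/3)*(4/7) = 68/21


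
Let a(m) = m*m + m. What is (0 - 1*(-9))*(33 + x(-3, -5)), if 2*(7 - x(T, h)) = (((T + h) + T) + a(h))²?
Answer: -9/2 ≈ -4.5000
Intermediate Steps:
a(m) = m + m² (a(m) = m² + m = m + m²)
x(T, h) = 7 - (h + 2*T + h*(1 + h))²/2 (x(T, h) = 7 - (((T + h) + T) + h*(1 + h))²/2 = 7 - ((h + 2*T) + h*(1 + h))²/2 = 7 - (h + 2*T + h*(1 + h))²/2)
(0 - 1*(-9))*(33 + x(-3, -5)) = (0 - 1*(-9))*(33 + (7 - (-5 + 2*(-3) - 5*(1 - 5))²/2)) = (0 + 9)*(33 + (7 - (-5 - 6 - 5*(-4))²/2)) = 9*(33 + (7 - (-5 - 6 + 20)²/2)) = 9*(33 + (7 - ½*9²)) = 9*(33 + (7 - ½*81)) = 9*(33 + (7 - 81/2)) = 9*(33 - 67/2) = 9*(-½) = -9/2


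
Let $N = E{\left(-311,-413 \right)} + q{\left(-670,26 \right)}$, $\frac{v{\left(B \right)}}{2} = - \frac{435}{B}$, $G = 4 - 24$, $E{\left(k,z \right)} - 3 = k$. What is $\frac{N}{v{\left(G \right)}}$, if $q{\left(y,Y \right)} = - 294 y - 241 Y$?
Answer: $\frac{380812}{87} \approx 4377.1$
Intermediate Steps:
$E{\left(k,z \right)} = 3 + k$
$G = -20$ ($G = 4 - 24 = -20$)
$v{\left(B \right)} = - \frac{870}{B}$ ($v{\left(B \right)} = 2 \left(- \frac{435}{B}\right) = - \frac{870}{B}$)
$N = 190406$ ($N = \left(3 - 311\right) - -190714 = -308 + \left(196980 - 6266\right) = -308 + 190714 = 190406$)
$\frac{N}{v{\left(G \right)}} = \frac{190406}{\left(-870\right) \frac{1}{-20}} = \frac{190406}{\left(-870\right) \left(- \frac{1}{20}\right)} = \frac{190406}{\frac{87}{2}} = 190406 \cdot \frac{2}{87} = \frac{380812}{87}$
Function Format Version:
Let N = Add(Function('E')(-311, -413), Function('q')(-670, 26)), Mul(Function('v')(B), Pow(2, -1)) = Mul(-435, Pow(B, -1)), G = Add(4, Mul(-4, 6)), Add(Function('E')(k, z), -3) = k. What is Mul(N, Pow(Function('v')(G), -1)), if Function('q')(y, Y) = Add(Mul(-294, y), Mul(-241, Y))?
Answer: Rational(380812, 87) ≈ 4377.1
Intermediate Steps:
Function('E')(k, z) = Add(3, k)
G = -20 (G = Add(4, -24) = -20)
Function('v')(B) = Mul(-870, Pow(B, -1)) (Function('v')(B) = Mul(2, Mul(-435, Pow(B, -1))) = Mul(-870, Pow(B, -1)))
N = 190406 (N = Add(Add(3, -311), Add(Mul(-294, -670), Mul(-241, 26))) = Add(-308, Add(196980, -6266)) = Add(-308, 190714) = 190406)
Mul(N, Pow(Function('v')(G), -1)) = Mul(190406, Pow(Mul(-870, Pow(-20, -1)), -1)) = Mul(190406, Pow(Mul(-870, Rational(-1, 20)), -1)) = Mul(190406, Pow(Rational(87, 2), -1)) = Mul(190406, Rational(2, 87)) = Rational(380812, 87)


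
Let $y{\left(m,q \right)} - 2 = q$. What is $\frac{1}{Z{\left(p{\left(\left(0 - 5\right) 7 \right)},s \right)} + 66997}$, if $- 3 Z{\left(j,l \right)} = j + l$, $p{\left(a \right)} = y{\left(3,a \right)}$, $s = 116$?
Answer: $\frac{3}{200908} \approx 1.4932 \cdot 10^{-5}$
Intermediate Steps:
$y{\left(m,q \right)} = 2 + q$
$p{\left(a \right)} = 2 + a$
$Z{\left(j,l \right)} = - \frac{j}{3} - \frac{l}{3}$ ($Z{\left(j,l \right)} = - \frac{j + l}{3} = - \frac{j}{3} - \frac{l}{3}$)
$\frac{1}{Z{\left(p{\left(\left(0 - 5\right) 7 \right)},s \right)} + 66997} = \frac{1}{\left(- \frac{2 + \left(0 - 5\right) 7}{3} - \frac{116}{3}\right) + 66997} = \frac{1}{\left(- \frac{2 - 35}{3} - \frac{116}{3}\right) + 66997} = \frac{1}{\left(\left(- \frac{1}{3}\right) \left(-33\right) - \frac{116}{3}\right) + 66997} = \frac{1}{\left(11 - \frac{116}{3}\right) + 66997} = \frac{1}{- \frac{83}{3} + 66997} = \frac{1}{\frac{200908}{3}} = \frac{3}{200908}$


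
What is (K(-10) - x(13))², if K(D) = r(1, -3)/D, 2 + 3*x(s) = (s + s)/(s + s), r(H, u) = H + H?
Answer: 4/225 ≈ 0.017778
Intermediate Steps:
r(H, u) = 2*H
x(s) = -⅓ (x(s) = -⅔ + ((s + s)/(s + s))/3 = -⅔ + ((2*s)/((2*s)))/3 = -⅔ + ((2*s)*(1/(2*s)))/3 = -⅔ + (⅓)*1 = -⅔ + ⅓ = -⅓)
K(D) = 2/D (K(D) = (2*1)/D = 2/D)
(K(-10) - x(13))² = (2/(-10) - 1*(-⅓))² = (2*(-⅒) + ⅓)² = (-⅕ + ⅓)² = (2/15)² = 4/225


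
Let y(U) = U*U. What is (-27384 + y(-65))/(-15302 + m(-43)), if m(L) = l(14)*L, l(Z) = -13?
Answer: 23159/14743 ≈ 1.5708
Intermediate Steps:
y(U) = U**2
m(L) = -13*L
(-27384 + y(-65))/(-15302 + m(-43)) = (-27384 + (-65)**2)/(-15302 - 13*(-43)) = (-27384 + 4225)/(-15302 + 559) = -23159/(-14743) = -23159*(-1/14743) = 23159/14743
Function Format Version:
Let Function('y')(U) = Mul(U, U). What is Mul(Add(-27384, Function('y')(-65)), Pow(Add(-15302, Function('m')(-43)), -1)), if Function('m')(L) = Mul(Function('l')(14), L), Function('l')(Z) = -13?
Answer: Rational(23159, 14743) ≈ 1.5708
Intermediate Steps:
Function('y')(U) = Pow(U, 2)
Function('m')(L) = Mul(-13, L)
Mul(Add(-27384, Function('y')(-65)), Pow(Add(-15302, Function('m')(-43)), -1)) = Mul(Add(-27384, Pow(-65, 2)), Pow(Add(-15302, Mul(-13, -43)), -1)) = Mul(Add(-27384, 4225), Pow(Add(-15302, 559), -1)) = Mul(-23159, Pow(-14743, -1)) = Mul(-23159, Rational(-1, 14743)) = Rational(23159, 14743)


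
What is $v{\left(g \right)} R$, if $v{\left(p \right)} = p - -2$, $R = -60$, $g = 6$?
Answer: $-480$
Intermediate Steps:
$v{\left(p \right)} = 2 + p$ ($v{\left(p \right)} = p + 2 = 2 + p$)
$v{\left(g \right)} R = \left(2 + 6\right) \left(-60\right) = 8 \left(-60\right) = -480$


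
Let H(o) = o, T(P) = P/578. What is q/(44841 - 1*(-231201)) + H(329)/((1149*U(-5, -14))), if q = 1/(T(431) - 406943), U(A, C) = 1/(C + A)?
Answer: -67644741092013298/12433819791168789 ≈ -5.4404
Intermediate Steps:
U(A, C) = 1/(A + C)
T(P) = P/578 (T(P) = P*(1/578) = P/578)
q = -578/235212623 (q = 1/((1/578)*431 - 406943) = 1/(431/578 - 406943) = 1/(-235212623/578) = -578/235212623 ≈ -2.4574e-6)
q/(44841 - 1*(-231201)) + H(329)/((1149*U(-5, -14))) = -578/(235212623*(44841 - 1*(-231201))) + 329/((1149/(-5 - 14))) = -578/(235212623*(44841 + 231201)) + 329/((1149/(-19))) = -578/235212623/276042 + 329/((1149*(-1/19))) = -578/235212623*1/276042 + 329/(-1149/19) = -289/32464281439083 + 329*(-19/1149) = -289/32464281439083 - 6251/1149 = -67644741092013298/12433819791168789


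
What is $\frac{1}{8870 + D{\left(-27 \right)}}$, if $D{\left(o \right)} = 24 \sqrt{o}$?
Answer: $\frac{4435}{39346226} - \frac{18 i \sqrt{3}}{19673113} \approx 0.00011272 - 1.5847 \cdot 10^{-6} i$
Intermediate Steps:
$\frac{1}{8870 + D{\left(-27 \right)}} = \frac{1}{8870 + 24 \sqrt{-27}} = \frac{1}{8870 + 24 \cdot 3 i \sqrt{3}} = \frac{1}{8870 + 72 i \sqrt{3}}$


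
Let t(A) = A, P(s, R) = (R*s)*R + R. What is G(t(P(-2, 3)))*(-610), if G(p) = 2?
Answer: -1220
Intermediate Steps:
P(s, R) = R + s*R**2 (P(s, R) = s*R**2 + R = R + s*R**2)
G(t(P(-2, 3)))*(-610) = 2*(-610) = -1220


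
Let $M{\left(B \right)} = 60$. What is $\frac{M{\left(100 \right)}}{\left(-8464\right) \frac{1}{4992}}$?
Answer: $- \frac{18720}{529} \approx -35.388$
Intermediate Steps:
$\frac{M{\left(100 \right)}}{\left(-8464\right) \frac{1}{4992}} = \frac{60}{\left(-8464\right) \frac{1}{4992}} = \frac{60}{- \frac{529}{312}} = 60 \left(- \frac{312}{529}\right) = - \frac{18720}{529}$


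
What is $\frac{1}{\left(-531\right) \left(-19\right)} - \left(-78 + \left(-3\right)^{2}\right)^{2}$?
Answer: $- \frac{48033728}{10089} \approx -4761.0$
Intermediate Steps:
$\frac{1}{\left(-531\right) \left(-19\right)} - \left(-78 + \left(-3\right)^{2}\right)^{2} = \frac{1}{10089} - \left(-78 + 9\right)^{2} = \frac{1}{10089} - \left(-69\right)^{2} = \frac{1}{10089} - 4761 = - \frac{48033728}{10089}$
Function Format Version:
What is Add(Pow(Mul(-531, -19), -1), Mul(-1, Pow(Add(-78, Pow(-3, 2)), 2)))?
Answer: Rational(-48033728, 10089) ≈ -4761.0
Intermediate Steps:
Add(Pow(Mul(-531, -19), -1), Mul(-1, Pow(Add(-78, Pow(-3, 2)), 2))) = Add(Pow(10089, -1), Mul(-1, Pow(Add(-78, 9), 2))) = Add(Rational(1, 10089), Mul(-1, Pow(-69, 2))) = Add(Rational(1, 10089), Mul(-1, 4761)) = Add(Rational(1, 10089), -4761) = Rational(-48033728, 10089)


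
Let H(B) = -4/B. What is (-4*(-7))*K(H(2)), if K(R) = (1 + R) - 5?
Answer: -168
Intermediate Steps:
K(R) = -4 + R
(-4*(-7))*K(H(2)) = (-4*(-7))*(-4 - 4/2) = 28*(-4 - 4*½) = 28*(-4 - 2) = 28*(-6) = -168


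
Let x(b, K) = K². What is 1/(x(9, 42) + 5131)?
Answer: 1/6895 ≈ 0.00014503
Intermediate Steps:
1/(x(9, 42) + 5131) = 1/(42² + 5131) = 1/(1764 + 5131) = 1/6895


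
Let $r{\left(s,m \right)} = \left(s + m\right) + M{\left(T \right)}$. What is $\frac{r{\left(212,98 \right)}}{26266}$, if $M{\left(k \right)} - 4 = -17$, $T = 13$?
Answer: $\frac{297}{26266} \approx 0.011307$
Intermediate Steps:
$M{\left(k \right)} = -13$ ($M{\left(k \right)} = 4 - 17 = -13$)
$r{\left(s,m \right)} = -13 + m + s$ ($r{\left(s,m \right)} = \left(s + m\right) - 13 = \left(m + s\right) - 13 = -13 + m + s$)
$\frac{r{\left(212,98 \right)}}{26266} = \frac{-13 + 98 + 212}{26266} = 297 \cdot \frac{1}{26266} = \frac{297}{26266}$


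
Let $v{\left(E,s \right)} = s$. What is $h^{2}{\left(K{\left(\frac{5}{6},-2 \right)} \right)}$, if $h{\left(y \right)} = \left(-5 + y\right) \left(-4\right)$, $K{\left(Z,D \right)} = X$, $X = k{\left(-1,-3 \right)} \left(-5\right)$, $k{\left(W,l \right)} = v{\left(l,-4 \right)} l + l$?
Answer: $40000$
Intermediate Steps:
$k{\left(W,l \right)} = - 3 l$ ($k{\left(W,l \right)} = - 4 l + l = - 3 l$)
$X = -45$ ($X = \left(-3\right) \left(-3\right) \left(-5\right) = 9 \left(-5\right) = -45$)
$K{\left(Z,D \right)} = -45$
$h{\left(y \right)} = 20 - 4 y$
$h^{2}{\left(K{\left(\frac{5}{6},-2 \right)} \right)} = \left(20 - -180\right)^{2} = \left(20 + 180\right)^{2} = 200^{2} = 40000$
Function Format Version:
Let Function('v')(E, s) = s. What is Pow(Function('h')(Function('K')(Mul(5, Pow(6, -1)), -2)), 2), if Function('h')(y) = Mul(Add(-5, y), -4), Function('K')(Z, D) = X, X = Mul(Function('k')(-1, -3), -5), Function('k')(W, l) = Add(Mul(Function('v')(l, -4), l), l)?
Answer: 40000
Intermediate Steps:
Function('k')(W, l) = Mul(-3, l) (Function('k')(W, l) = Add(Mul(-4, l), l) = Mul(-3, l))
X = -45 (X = Mul(Mul(-3, -3), -5) = Mul(9, -5) = -45)
Function('K')(Z, D) = -45
Function('h')(y) = Add(20, Mul(-4, y))
Pow(Function('h')(Function('K')(Mul(5, Pow(6, -1)), -2)), 2) = Pow(Add(20, Mul(-4, -45)), 2) = Pow(Add(20, 180), 2) = Pow(200, 2) = 40000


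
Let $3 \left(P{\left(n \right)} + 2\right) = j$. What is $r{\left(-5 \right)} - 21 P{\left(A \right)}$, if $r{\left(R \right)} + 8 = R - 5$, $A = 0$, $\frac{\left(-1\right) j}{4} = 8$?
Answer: $248$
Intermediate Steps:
$j = -32$ ($j = \left(-4\right) 8 = -32$)
$r{\left(R \right)} = -13 + R$ ($r{\left(R \right)} = -8 + \left(R - 5\right) = -8 + \left(-5 + R\right) = -13 + R$)
$P{\left(n \right)} = - \frac{38}{3}$ ($P{\left(n \right)} = -2 + \frac{1}{3} \left(-32\right) = -2 - \frac{32}{3} = - \frac{38}{3}$)
$r{\left(-5 \right)} - 21 P{\left(A \right)} = \left(-13 - 5\right) - -266 = -18 + 266 = 248$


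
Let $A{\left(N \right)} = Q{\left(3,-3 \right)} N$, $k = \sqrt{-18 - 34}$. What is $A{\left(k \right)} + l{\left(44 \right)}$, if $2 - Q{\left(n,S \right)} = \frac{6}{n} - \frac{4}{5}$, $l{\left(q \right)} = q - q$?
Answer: $\frac{8 i \sqrt{13}}{5} \approx 5.7689 i$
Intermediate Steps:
$l{\left(q \right)} = 0$
$k = 2 i \sqrt{13}$ ($k = \sqrt{-52} = 2 i \sqrt{13} \approx 7.2111 i$)
$Q{\left(n,S \right)} = \frac{14}{5} - \frac{6}{n}$ ($Q{\left(n,S \right)} = 2 - \left(\frac{6}{n} - \frac{4}{5}\right) = 2 - \left(- \frac{4}{5} + \frac{6}{n}\right) = 2 + \left(\frac{4}{5} - \frac{6}{n}\right) = \frac{14}{5} - \frac{6}{n}$)
$A{\left(N \right)} = \frac{4 N}{5}$ ($A{\left(N \right)} = \left(\frac{14}{5} - \frac{6}{3}\right) N = \left(\frac{14}{5} - 2\right) N = \frac{4 N}{5}$)
$A{\left(k \right)} + l{\left(44 \right)} = \frac{4 \cdot 2 i \sqrt{13}}{5} + 0 = \frac{8 i \sqrt{13}}{5} + 0 = \frac{8 i \sqrt{13}}{5}$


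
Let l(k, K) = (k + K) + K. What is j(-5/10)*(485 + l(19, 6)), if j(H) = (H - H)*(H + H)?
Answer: 0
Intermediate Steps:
l(k, K) = k + 2*K (l(k, K) = (K + k) + K = k + 2*K)
j(H) = 0 (j(H) = 0*(2*H) = 0)
j(-5/10)*(485 + l(19, 6)) = 0*(485 + (19 + 2*6)) = 0*(485 + (19 + 12)) = 0*(485 + 31) = 0*516 = 0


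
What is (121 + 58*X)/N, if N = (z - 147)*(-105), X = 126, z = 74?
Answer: 7429/7665 ≈ 0.96921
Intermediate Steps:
N = 7665 (N = (74 - 147)*(-105) = -73*(-105) = 7665)
(121 + 58*X)/N = (121 + 58*126)/7665 = (121 + 7308)*(1/7665) = 7429*(1/7665) = 7429/7665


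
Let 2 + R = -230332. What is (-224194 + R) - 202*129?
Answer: -480586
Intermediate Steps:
R = -230334 (R = -2 - 230332 = -230334)
(-224194 + R) - 202*129 = (-224194 - 230334) - 202*129 = -454528 - 26058 = -480586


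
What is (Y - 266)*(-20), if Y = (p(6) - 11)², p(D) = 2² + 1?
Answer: 4600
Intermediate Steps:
p(D) = 5 (p(D) = 4 + 1 = 5)
Y = 36 (Y = (5 - 11)² = (-6)² = 36)
(Y - 266)*(-20) = (36 - 266)*(-20) = -230*(-20) = 4600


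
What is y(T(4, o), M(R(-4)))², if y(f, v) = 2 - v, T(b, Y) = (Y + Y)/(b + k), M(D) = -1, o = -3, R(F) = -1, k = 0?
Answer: 9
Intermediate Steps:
T(b, Y) = 2*Y/b (T(b, Y) = (Y + Y)/(b + 0) = (2*Y)/b = 2*Y/b)
y(T(4, o), M(R(-4)))² = (2 - 1*(-1))² = (2 + 1)² = 3² = 9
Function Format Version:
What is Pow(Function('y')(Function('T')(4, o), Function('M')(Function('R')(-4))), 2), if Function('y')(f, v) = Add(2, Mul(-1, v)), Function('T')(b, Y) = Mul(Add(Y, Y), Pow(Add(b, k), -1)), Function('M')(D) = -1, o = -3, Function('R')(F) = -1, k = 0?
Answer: 9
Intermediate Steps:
Function('T')(b, Y) = Mul(2, Y, Pow(b, -1)) (Function('T')(b, Y) = Mul(Add(Y, Y), Pow(Add(b, 0), -1)) = Mul(Mul(2, Y), Pow(b, -1)) = Mul(2, Y, Pow(b, -1)))
Pow(Function('y')(Function('T')(4, o), Function('M')(Function('R')(-4))), 2) = Pow(Add(2, Mul(-1, -1)), 2) = Pow(Add(2, 1), 2) = Pow(3, 2) = 9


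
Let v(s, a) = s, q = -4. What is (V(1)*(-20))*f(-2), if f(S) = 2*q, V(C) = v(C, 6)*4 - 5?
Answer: -160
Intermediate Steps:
V(C) = -5 + 4*C (V(C) = C*4 - 5 = 4*C - 5 = -5 + 4*C)
f(S) = -8 (f(S) = 2*(-4) = -8)
(V(1)*(-20))*f(-2) = ((-5 + 4*1)*(-20))*(-8) = ((-5 + 4)*(-20))*(-8) = -1*(-20)*(-8) = 20*(-8) = -160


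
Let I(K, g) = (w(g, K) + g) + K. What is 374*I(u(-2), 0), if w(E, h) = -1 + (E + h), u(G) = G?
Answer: -1870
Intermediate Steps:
w(E, h) = -1 + E + h
I(K, g) = -1 + 2*K + 2*g (I(K, g) = ((-1 + g + K) + g) + K = ((-1 + K + g) + g) + K = (-1 + K + 2*g) + K = -1 + 2*K + 2*g)
374*I(u(-2), 0) = 374*(-1 + 2*(-2) + 2*0) = 374*(-1 - 4 + 0) = 374*(-5) = -1870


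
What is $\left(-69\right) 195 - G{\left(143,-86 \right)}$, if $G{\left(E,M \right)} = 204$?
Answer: $-13659$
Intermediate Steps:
$\left(-69\right) 195 - G{\left(143,-86 \right)} = \left(-69\right) 195 - 204 = -13455 - 204 = -13659$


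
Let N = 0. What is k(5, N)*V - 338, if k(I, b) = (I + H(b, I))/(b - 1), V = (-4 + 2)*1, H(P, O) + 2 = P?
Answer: -332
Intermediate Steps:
H(P, O) = -2 + P
V = -2 (V = -2*1 = -2)
k(I, b) = (-2 + I + b)/(-1 + b) (k(I, b) = (I + (-2 + b))/(b - 1) = (-2 + I + b)/(-1 + b))
k(5, N)*V - 338 = ((-2 + 5 + 0)/(-1 + 0))*(-2) - 338 = (3/(-1))*(-2) - 338 = -1*3*(-2) - 338 = -3*(-2) - 338 = 6 - 338 = -332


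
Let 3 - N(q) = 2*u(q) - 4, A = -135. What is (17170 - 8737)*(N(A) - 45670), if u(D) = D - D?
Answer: -385076079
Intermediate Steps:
u(D) = 0
N(q) = 7 (N(q) = 3 - (2*0 - 4) = 3 - (0 - 4) = 3 - 1*(-4) = 3 + 4 = 7)
(17170 - 8737)*(N(A) - 45670) = (17170 - 8737)*(7 - 45670) = 8433*(-45663) = -385076079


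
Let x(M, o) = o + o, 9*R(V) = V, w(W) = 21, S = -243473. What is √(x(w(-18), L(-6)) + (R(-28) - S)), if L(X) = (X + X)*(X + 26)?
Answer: √2186909/3 ≈ 492.94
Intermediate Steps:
R(V) = V/9
L(X) = 2*X*(26 + X) (L(X) = (2*X)*(26 + X) = 2*X*(26 + X))
x(M, o) = 2*o
√(x(w(-18), L(-6)) + (R(-28) - S)) = √(2*(2*(-6)*(26 - 6)) + ((⅑)*(-28) - 1*(-243473))) = √(2*(2*(-6)*20) + (-28/9 + 243473)) = √(2*(-240) + 2191229/9) = √(-480 + 2191229/9) = √(2186909/9) = √2186909/3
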